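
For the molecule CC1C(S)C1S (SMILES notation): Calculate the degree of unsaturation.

Degree of unsaturation = (number of rings) + (number of π bonds).
Ring closures in the SMILES: 1.
π bonds: none → 0 DoU from unsaturation.
Total DoU = 1 + 0 = 1.

1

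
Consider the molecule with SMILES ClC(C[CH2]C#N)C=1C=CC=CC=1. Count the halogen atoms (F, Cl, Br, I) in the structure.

1

Halogen atoms appear at heavy-atom position 1 (1×Cl).
Other groups present: 1 nitrile.
Halogen count: 1.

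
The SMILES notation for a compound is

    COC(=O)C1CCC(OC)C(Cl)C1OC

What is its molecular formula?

Walk through each heavy atom and fill implicit hydrogens from standard valence (C 4, N 3, O 2, S 2, halogen 1):
  atom 1: C, bond orders sum to 1 (valence 4) → 3 H
  atom 2: O, bond orders sum to 2 (valence 2) → 0 H
  atom 3: C, bond orders sum to 4 (valence 4) → 0 H
  atom 4: O, bond orders sum to 2 (valence 2) → 0 H
  atom 5: C, bond orders sum to 3 (valence 4) → 1 H
  atom 6: C, bond orders sum to 2 (valence 4) → 2 H
  atom 7: C, bond orders sum to 2 (valence 4) → 2 H
  atom 8: C, bond orders sum to 3 (valence 4) → 1 H
  atom 9: O, bond orders sum to 2 (valence 2) → 0 H
  atom 10: C, bond orders sum to 1 (valence 4) → 3 H
  atom 11: C, bond orders sum to 3 (valence 4) → 1 H
  atom 12: Cl (halogen, monovalent) → 0 H
  atom 13: C, bond orders sum to 3 (valence 4) → 1 H
  atom 14: O, bond orders sum to 2 (valence 2) → 0 H
  atom 15: C, bond orders sum to 1 (valence 4) → 3 H
Totals → C:10, H:17, Cl:1, O:4.

C10H17ClO4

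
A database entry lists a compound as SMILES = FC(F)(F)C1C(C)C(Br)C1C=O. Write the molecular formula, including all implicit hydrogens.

Walk through each heavy atom and fill implicit hydrogens from standard valence (C 4, N 3, O 2, S 2, halogen 1):
  atom 1: F (halogen, monovalent) → 0 H
  atom 2: C, bond orders sum to 4 (valence 4) → 0 H
  atom 3: F (halogen, monovalent) → 0 H
  atom 4: F (halogen, monovalent) → 0 H
  atom 5: C, bond orders sum to 3 (valence 4) → 1 H
  atom 6: C, bond orders sum to 3 (valence 4) → 1 H
  atom 7: C, bond orders sum to 1 (valence 4) → 3 H
  atom 8: C, bond orders sum to 3 (valence 4) → 1 H
  atom 9: Br (halogen, monovalent) → 0 H
  atom 10: C, bond orders sum to 3 (valence 4) → 1 H
  atom 11: C, bond orders sum to 3 (valence 4) → 1 H
  atom 12: O, bond orders sum to 2 (valence 2) → 0 H
Totals → C:7, H:8, Br:1, F:3, O:1.
In Hill order: C7H8BrF3O.

C7H8BrF3O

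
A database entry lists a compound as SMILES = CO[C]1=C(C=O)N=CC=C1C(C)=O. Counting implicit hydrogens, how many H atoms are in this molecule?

9

Walk through each heavy atom and fill implicit hydrogens from standard valence (C 4, N 3, O 2, S 2, halogen 1):
  atom 1: C, bond orders sum to 1 (valence 4) → 3 H
  atom 2: O, bond orders sum to 2 (valence 2) → 0 H
  atom 3: C with explicit H count 0
  atom 4: C, bond orders sum to 4 (valence 4) → 0 H
  atom 5: C, bond orders sum to 3 (valence 4) → 1 H
  atom 6: O, bond orders sum to 2 (valence 2) → 0 H
  atom 7: N, bond orders sum to 3 (valence 3) → 0 H
  atom 8: C, bond orders sum to 3 (valence 4) → 1 H
  atom 9: C, bond orders sum to 3 (valence 4) → 1 H
  atom 10: C, bond orders sum to 4 (valence 4) → 0 H
  atom 11: C, bond orders sum to 4 (valence 4) → 0 H
  atom 12: C, bond orders sum to 1 (valence 4) → 3 H
  atom 13: O, bond orders sum to 2 (valence 2) → 0 H
Total hydrogens: 9.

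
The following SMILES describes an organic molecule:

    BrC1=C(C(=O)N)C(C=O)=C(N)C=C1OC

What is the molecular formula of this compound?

Walk through each heavy atom and fill implicit hydrogens from standard valence (C 4, N 3, O 2, S 2, halogen 1):
  atom 1: Br (halogen, monovalent) → 0 H
  atom 2: C, bond orders sum to 4 (valence 4) → 0 H
  atom 3: C, bond orders sum to 4 (valence 4) → 0 H
  atom 4: C, bond orders sum to 4 (valence 4) → 0 H
  atom 5: O, bond orders sum to 2 (valence 2) → 0 H
  atom 6: N, bond orders sum to 1 (valence 3) → 2 H
  atom 7: C, bond orders sum to 4 (valence 4) → 0 H
  atom 8: C, bond orders sum to 3 (valence 4) → 1 H
  atom 9: O, bond orders sum to 2 (valence 2) → 0 H
  atom 10: C, bond orders sum to 4 (valence 4) → 0 H
  atom 11: N, bond orders sum to 1 (valence 3) → 2 H
  atom 12: C, bond orders sum to 3 (valence 4) → 1 H
  atom 13: C, bond orders sum to 4 (valence 4) → 0 H
  atom 14: O, bond orders sum to 2 (valence 2) → 0 H
  atom 15: C, bond orders sum to 1 (valence 4) → 3 H
Totals → C:9, H:9, Br:1, N:2, O:3.
In Hill order: C9H9BrN2O3.

C9H9BrN2O3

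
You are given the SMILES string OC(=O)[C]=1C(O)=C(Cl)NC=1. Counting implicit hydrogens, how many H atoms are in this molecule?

4

Walk through each heavy atom and fill implicit hydrogens from standard valence (C 4, N 3, O 2, S 2, halogen 1):
  atom 1: O, bond orders sum to 1 (valence 2) → 1 H
  atom 2: C, bond orders sum to 4 (valence 4) → 0 H
  atom 3: O, bond orders sum to 2 (valence 2) → 0 H
  atom 4: C with explicit H count 0
  atom 5: C, bond orders sum to 4 (valence 4) → 0 H
  atom 6: O, bond orders sum to 1 (valence 2) → 1 H
  atom 7: C, bond orders sum to 4 (valence 4) → 0 H
  atom 8: Cl (halogen, monovalent) → 0 H
  atom 9: N, bond orders sum to 2 (valence 3) → 1 H
  atom 10: C, bond orders sum to 3 (valence 4) → 1 H
Total hydrogens: 4.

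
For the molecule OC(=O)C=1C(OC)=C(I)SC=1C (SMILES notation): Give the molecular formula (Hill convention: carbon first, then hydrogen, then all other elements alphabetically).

Walk through each heavy atom and fill implicit hydrogens from standard valence (C 4, N 3, O 2, S 2, halogen 1):
  atom 1: O, bond orders sum to 1 (valence 2) → 1 H
  atom 2: C, bond orders sum to 4 (valence 4) → 0 H
  atom 3: O, bond orders sum to 2 (valence 2) → 0 H
  atom 4: C, bond orders sum to 4 (valence 4) → 0 H
  atom 5: C, bond orders sum to 4 (valence 4) → 0 H
  atom 6: O, bond orders sum to 2 (valence 2) → 0 H
  atom 7: C, bond orders sum to 1 (valence 4) → 3 H
  atom 8: C, bond orders sum to 4 (valence 4) → 0 H
  atom 9: I (halogen, monovalent) → 0 H
  atom 10: S, bond orders sum to 2 (valence 2) → 0 H
  atom 11: C, bond orders sum to 4 (valence 4) → 0 H
  atom 12: C, bond orders sum to 1 (valence 4) → 3 H
Totals → C:7, H:7, I:1, O:3, S:1.

C7H7IO3S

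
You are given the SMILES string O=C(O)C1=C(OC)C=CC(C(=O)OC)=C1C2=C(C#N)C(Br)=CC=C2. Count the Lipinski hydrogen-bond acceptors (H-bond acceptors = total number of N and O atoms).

N atoms: 1; O atoms: 5.
Lipinski HBA = 1 + 5 = 6.

6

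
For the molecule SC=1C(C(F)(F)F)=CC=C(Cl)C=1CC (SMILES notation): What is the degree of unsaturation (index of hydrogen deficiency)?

Degree of unsaturation = (number of rings) + (number of π bonds).
Ring closures in the SMILES: 1.
π bonds: 3 double bonds (each 1 DoU) → 3 DoU from unsaturation.
Total DoU = 1 + 3 = 4.

4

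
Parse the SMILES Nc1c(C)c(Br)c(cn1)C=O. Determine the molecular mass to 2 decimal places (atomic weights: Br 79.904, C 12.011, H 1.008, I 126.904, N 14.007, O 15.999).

First, the molecular formula is C7H7BrN2O (counting implicit H from valence).
  Br: 1 × 79.904 = 79.904
  C: 7 × 12.011 = 84.077
  H: 7 × 1.008 = 7.056
  N: 2 × 14.007 = 28.014
  O: 1 × 15.999 = 15.999
Sum: 1×79.904 + 7×12.011 + 7×1.008 + 2×14.007 + 1×15.999 = 215.050 → 215.05 g/mol.

215.05 g/mol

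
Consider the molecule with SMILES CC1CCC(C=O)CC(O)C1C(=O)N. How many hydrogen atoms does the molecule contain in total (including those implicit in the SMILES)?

17

Walk through each heavy atom and fill implicit hydrogens from standard valence (C 4, N 3, O 2, S 2, halogen 1):
  atom 1: C, bond orders sum to 1 (valence 4) → 3 H
  atom 2: C, bond orders sum to 3 (valence 4) → 1 H
  atom 3: C, bond orders sum to 2 (valence 4) → 2 H
  atom 4: C, bond orders sum to 2 (valence 4) → 2 H
  atom 5: C, bond orders sum to 3 (valence 4) → 1 H
  atom 6: C, bond orders sum to 3 (valence 4) → 1 H
  atom 7: O, bond orders sum to 2 (valence 2) → 0 H
  atom 8: C, bond orders sum to 2 (valence 4) → 2 H
  atom 9: C, bond orders sum to 3 (valence 4) → 1 H
  atom 10: O, bond orders sum to 1 (valence 2) → 1 H
  atom 11: C, bond orders sum to 3 (valence 4) → 1 H
  atom 12: C, bond orders sum to 4 (valence 4) → 0 H
  atom 13: O, bond orders sum to 2 (valence 2) → 0 H
  atom 14: N, bond orders sum to 1 (valence 3) → 2 H
Total hydrogens: 17.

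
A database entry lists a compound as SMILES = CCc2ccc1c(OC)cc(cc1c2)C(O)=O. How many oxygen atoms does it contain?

3

Scan the SMILES for O atoms (remember two-letter symbols like Cl and Br are single atoms).
Oxygen count: 3.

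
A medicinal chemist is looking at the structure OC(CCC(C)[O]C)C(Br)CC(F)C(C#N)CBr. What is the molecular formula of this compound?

C12H20Br2FNO2

Walk through each heavy atom and fill implicit hydrogens from standard valence (C 4, N 3, O 2, S 2, halogen 1):
  atom 1: O, bond orders sum to 1 (valence 2) → 1 H
  atom 2: C, bond orders sum to 3 (valence 4) → 1 H
  atom 3: C, bond orders sum to 2 (valence 4) → 2 H
  atom 4: C, bond orders sum to 2 (valence 4) → 2 H
  atom 5: C, bond orders sum to 3 (valence 4) → 1 H
  atom 6: C, bond orders sum to 1 (valence 4) → 3 H
  atom 7: O with explicit H count 0
  atom 8: C, bond orders sum to 1 (valence 4) → 3 H
  atom 9: C, bond orders sum to 3 (valence 4) → 1 H
  atom 10: Br (halogen, monovalent) → 0 H
  atom 11: C, bond orders sum to 2 (valence 4) → 2 H
  atom 12: C, bond orders sum to 3 (valence 4) → 1 H
  atom 13: F (halogen, monovalent) → 0 H
  atom 14: C, bond orders sum to 3 (valence 4) → 1 H
  atom 15: C, bond orders sum to 4 (valence 4) → 0 H
  atom 16: N, bond orders sum to 3 (valence 3) → 0 H
  atom 17: C, bond orders sum to 2 (valence 4) → 2 H
  atom 18: Br (halogen, monovalent) → 0 H
Totals → C:12, H:20, Br:2, F:1, N:1, O:2.
In Hill order: C12H20Br2FNO2.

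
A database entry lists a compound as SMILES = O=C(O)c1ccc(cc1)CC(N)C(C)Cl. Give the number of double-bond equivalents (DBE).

5

Molecular formula: C11H14ClNO2.
DoU = (2C + 2 + N − H − X) / 2, where X is the halogen count and O/S are ignored.
    = (2·11 + 2 + 1 − 14 − 1) / 2 = 10 / 2 = 5.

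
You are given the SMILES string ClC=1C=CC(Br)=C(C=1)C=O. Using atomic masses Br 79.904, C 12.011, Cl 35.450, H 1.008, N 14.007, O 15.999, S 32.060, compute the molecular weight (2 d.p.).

219.46 g/mol

First, the molecular formula is C7H4BrClO (counting implicit H from valence).
  Br: 1 × 79.904 = 79.904
  C: 7 × 12.011 = 84.077
  Cl: 1 × 35.450 = 35.450
  H: 4 × 1.008 = 4.032
  O: 1 × 15.999 = 15.999
Sum: 1×79.904 + 7×12.011 + 1×35.450 + 4×1.008 + 1×15.999 = 219.462 → 219.46 g/mol.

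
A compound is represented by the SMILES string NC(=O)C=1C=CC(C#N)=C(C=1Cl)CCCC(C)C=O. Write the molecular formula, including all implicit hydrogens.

C14H15ClN2O2

Walk through each heavy atom and fill implicit hydrogens from standard valence (C 4, N 3, O 2, S 2, halogen 1):
  atom 1: N, bond orders sum to 1 (valence 3) → 2 H
  atom 2: C, bond orders sum to 4 (valence 4) → 0 H
  atom 3: O, bond orders sum to 2 (valence 2) → 0 H
  atom 4: C, bond orders sum to 4 (valence 4) → 0 H
  atom 5: C, bond orders sum to 3 (valence 4) → 1 H
  atom 6: C, bond orders sum to 3 (valence 4) → 1 H
  atom 7: C, bond orders sum to 4 (valence 4) → 0 H
  atom 8: C, bond orders sum to 4 (valence 4) → 0 H
  atom 9: N, bond orders sum to 3 (valence 3) → 0 H
  atom 10: C, bond orders sum to 4 (valence 4) → 0 H
  atom 11: C, bond orders sum to 4 (valence 4) → 0 H
  atom 12: Cl (halogen, monovalent) → 0 H
  atom 13: C, bond orders sum to 2 (valence 4) → 2 H
  atom 14: C, bond orders sum to 2 (valence 4) → 2 H
  atom 15: C, bond orders sum to 2 (valence 4) → 2 H
  atom 16: C, bond orders sum to 3 (valence 4) → 1 H
  atom 17: C, bond orders sum to 1 (valence 4) → 3 H
  atom 18: C, bond orders sum to 3 (valence 4) → 1 H
  atom 19: O, bond orders sum to 2 (valence 2) → 0 H
Totals → C:14, H:15, Cl:1, N:2, O:2.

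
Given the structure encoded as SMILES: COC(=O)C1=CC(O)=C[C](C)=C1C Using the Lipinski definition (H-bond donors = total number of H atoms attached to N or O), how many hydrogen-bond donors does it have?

Donors: find every N or O and count the H atoms it carries.
  atom 2 (O): bond orders sum to 2 → 0 H
  atom 4 (O): bond orders sum to 2 → 0 H
  atom 8 (O): bond orders sum to 1 → 1 H
Lipinski HBD = 1.

1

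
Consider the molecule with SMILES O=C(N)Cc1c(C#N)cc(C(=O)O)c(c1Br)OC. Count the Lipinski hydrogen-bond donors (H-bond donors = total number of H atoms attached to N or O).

Donors: find every N or O and count the H atoms it carries.
  atom 1 (O): bond orders sum to 2 → 0 H
  atom 3 (N): bond orders sum to 1 → 2 H
  atom 8 (N): bond orders sum to 3 → 0 H
  atom 12 (O): bond orders sum to 2 → 0 H
  atom 13 (O): bond orders sum to 1 → 1 H
  atom 17 (O): bond orders sum to 2 → 0 H
Lipinski HBD = 3.

3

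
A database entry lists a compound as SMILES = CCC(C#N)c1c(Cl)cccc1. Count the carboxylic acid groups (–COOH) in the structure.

Scan the SMILES for the carboxylic acid motif — none present.
Groups that are present: 1 nitrile.

0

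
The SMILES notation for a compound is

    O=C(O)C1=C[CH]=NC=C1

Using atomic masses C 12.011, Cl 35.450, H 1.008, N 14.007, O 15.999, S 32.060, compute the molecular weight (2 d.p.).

First, the molecular formula is C6H5NO2 (counting implicit H from valence).
  C: 6 × 12.011 = 72.066
  H: 5 × 1.008 = 5.040
  N: 1 × 14.007 = 14.007
  O: 2 × 15.999 = 31.998
Sum: 6×12.011 + 5×1.008 + 1×14.007 + 2×15.999 = 123.111 → 123.11 g/mol.

123.11 g/mol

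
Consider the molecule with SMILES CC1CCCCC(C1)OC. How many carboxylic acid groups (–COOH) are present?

0

Scan the SMILES for the carboxylic acid motif — none present.
Groups that are present: 1 ether.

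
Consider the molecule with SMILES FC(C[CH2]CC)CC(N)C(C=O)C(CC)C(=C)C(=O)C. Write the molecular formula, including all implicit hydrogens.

C16H28FNO2

Walk through each heavy atom and fill implicit hydrogens from standard valence (C 4, N 3, O 2, S 2, halogen 1):
  atom 1: F (halogen, monovalent) → 0 H
  atom 2: C, bond orders sum to 3 (valence 4) → 1 H
  atom 3: C, bond orders sum to 2 (valence 4) → 2 H
  atom 4: C with explicit H count 2
  atom 5: C, bond orders sum to 2 (valence 4) → 2 H
  atom 6: C, bond orders sum to 1 (valence 4) → 3 H
  atom 7: C, bond orders sum to 2 (valence 4) → 2 H
  atom 8: C, bond orders sum to 3 (valence 4) → 1 H
  atom 9: N, bond orders sum to 1 (valence 3) → 2 H
  atom 10: C, bond orders sum to 3 (valence 4) → 1 H
  atom 11: C, bond orders sum to 3 (valence 4) → 1 H
  atom 12: O, bond orders sum to 2 (valence 2) → 0 H
  atom 13: C, bond orders sum to 3 (valence 4) → 1 H
  atom 14: C, bond orders sum to 2 (valence 4) → 2 H
  atom 15: C, bond orders sum to 1 (valence 4) → 3 H
  atom 16: C, bond orders sum to 4 (valence 4) → 0 H
  atom 17: C, bond orders sum to 2 (valence 4) → 2 H
  atom 18: C, bond orders sum to 4 (valence 4) → 0 H
  atom 19: O, bond orders sum to 2 (valence 2) → 0 H
  atom 20: C, bond orders sum to 1 (valence 4) → 3 H
Totals → C:16, H:28, F:1, N:1, O:2.
In Hill order: C16H28FNO2.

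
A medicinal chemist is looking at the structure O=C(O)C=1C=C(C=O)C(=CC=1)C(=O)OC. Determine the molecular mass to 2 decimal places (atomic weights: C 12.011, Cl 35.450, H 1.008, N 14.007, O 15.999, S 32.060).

208.17 g/mol

First, the molecular formula is C10H8O5 (counting implicit H from valence).
  C: 10 × 12.011 = 120.110
  H: 8 × 1.008 = 8.064
  O: 5 × 15.999 = 79.995
Sum: 10×12.011 + 8×1.008 + 5×15.999 = 208.169 → 208.17 g/mol.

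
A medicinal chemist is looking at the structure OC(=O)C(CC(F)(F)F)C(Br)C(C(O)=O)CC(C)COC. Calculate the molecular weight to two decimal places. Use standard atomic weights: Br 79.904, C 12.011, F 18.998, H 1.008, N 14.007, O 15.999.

379.17 g/mol

First, the molecular formula is C12H18BrF3O5 (counting implicit H from valence).
  Br: 1 × 79.904 = 79.904
  C: 12 × 12.011 = 144.132
  F: 3 × 18.998 = 56.994
  H: 18 × 1.008 = 18.144
  O: 5 × 15.999 = 79.995
Sum: 1×79.904 + 12×12.011 + 3×18.998 + 18×1.008 + 5×15.999 = 379.169 → 379.17 g/mol.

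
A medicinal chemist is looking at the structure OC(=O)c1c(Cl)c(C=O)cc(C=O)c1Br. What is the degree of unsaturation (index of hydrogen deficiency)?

Molecular formula: C9H4BrClO4.
DoU = (2C + 2 + N − H − X) / 2, where X is the halogen count and O/S are ignored.
    = (2·9 + 2 + 0 − 4 − 2) / 2 = 14 / 2 = 7.

7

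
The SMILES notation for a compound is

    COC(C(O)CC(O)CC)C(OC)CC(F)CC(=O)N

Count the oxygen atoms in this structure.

Scan the SMILES for O atoms (remember two-letter symbols like Cl and Br are single atoms).
Oxygen count: 5.

5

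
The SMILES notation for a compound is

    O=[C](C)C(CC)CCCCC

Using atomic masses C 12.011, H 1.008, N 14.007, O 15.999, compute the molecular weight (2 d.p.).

First, the molecular formula is C10H20O (counting implicit H from valence).
  C: 10 × 12.011 = 120.110
  H: 20 × 1.008 = 20.160
  O: 1 × 15.999 = 15.999
Sum: 10×12.011 + 20×1.008 + 1×15.999 = 156.269 → 156.27 g/mol.

156.27 g/mol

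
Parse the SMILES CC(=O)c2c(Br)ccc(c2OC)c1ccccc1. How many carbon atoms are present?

Count every carbon token in the SMILES (each C, including those in ring-closure positions and inside branches).
Carbon count: 15.

15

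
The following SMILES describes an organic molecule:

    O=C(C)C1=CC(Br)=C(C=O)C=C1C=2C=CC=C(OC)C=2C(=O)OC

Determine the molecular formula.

C18H15BrO5

Walk through each heavy atom and fill implicit hydrogens from standard valence (C 4, N 3, O 2, S 2, halogen 1):
  atom 1: O, bond orders sum to 2 (valence 2) → 0 H
  atom 2: C, bond orders sum to 4 (valence 4) → 0 H
  atom 3: C, bond orders sum to 1 (valence 4) → 3 H
  atom 4: C, bond orders sum to 4 (valence 4) → 0 H
  atom 5: C, bond orders sum to 3 (valence 4) → 1 H
  atom 6: C, bond orders sum to 4 (valence 4) → 0 H
  atom 7: Br (halogen, monovalent) → 0 H
  atom 8: C, bond orders sum to 4 (valence 4) → 0 H
  atom 9: C, bond orders sum to 3 (valence 4) → 1 H
  atom 10: O, bond orders sum to 2 (valence 2) → 0 H
  atom 11: C, bond orders sum to 3 (valence 4) → 1 H
  atom 12: C, bond orders sum to 4 (valence 4) → 0 H
  atom 13: C, bond orders sum to 4 (valence 4) → 0 H
  atom 14: C, bond orders sum to 3 (valence 4) → 1 H
  atom 15: C, bond orders sum to 3 (valence 4) → 1 H
  atom 16: C, bond orders sum to 3 (valence 4) → 1 H
  atom 17: C, bond orders sum to 4 (valence 4) → 0 H
  atom 18: O, bond orders sum to 2 (valence 2) → 0 H
  atom 19: C, bond orders sum to 1 (valence 4) → 3 H
  atom 20: C, bond orders sum to 4 (valence 4) → 0 H
  atom 21: C, bond orders sum to 4 (valence 4) → 0 H
  atom 22: O, bond orders sum to 2 (valence 2) → 0 H
  atom 23: O, bond orders sum to 2 (valence 2) → 0 H
  atom 24: C, bond orders sum to 1 (valence 4) → 3 H
Totals → C:18, H:15, Br:1, O:5.
In Hill order: C18H15BrO5.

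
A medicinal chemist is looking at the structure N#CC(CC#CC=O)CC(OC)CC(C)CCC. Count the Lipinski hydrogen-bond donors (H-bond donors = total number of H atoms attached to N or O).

Donors: find every N or O and count the H atoms it carries.
  atom 1 (N): bond orders sum to 3 → 0 H
  atom 8 (O): bond orders sum to 2 → 0 H
  atom 11 (O): bond orders sum to 2 → 0 H
Lipinski HBD = 0.

0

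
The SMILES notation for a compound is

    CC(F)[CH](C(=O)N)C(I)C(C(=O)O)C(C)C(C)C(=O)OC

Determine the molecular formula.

C13H21FINO5

Walk through each heavy atom and fill implicit hydrogens from standard valence (C 4, N 3, O 2, S 2, halogen 1):
  atom 1: C, bond orders sum to 1 (valence 4) → 3 H
  atom 2: C, bond orders sum to 3 (valence 4) → 1 H
  atom 3: F (halogen, monovalent) → 0 H
  atom 4: C with explicit H count 1
  atom 5: C, bond orders sum to 4 (valence 4) → 0 H
  atom 6: O, bond orders sum to 2 (valence 2) → 0 H
  atom 7: N, bond orders sum to 1 (valence 3) → 2 H
  atom 8: C, bond orders sum to 3 (valence 4) → 1 H
  atom 9: I (halogen, monovalent) → 0 H
  atom 10: C, bond orders sum to 3 (valence 4) → 1 H
  atom 11: C, bond orders sum to 4 (valence 4) → 0 H
  atom 12: O, bond orders sum to 2 (valence 2) → 0 H
  atom 13: O, bond orders sum to 1 (valence 2) → 1 H
  atom 14: C, bond orders sum to 3 (valence 4) → 1 H
  atom 15: C, bond orders sum to 1 (valence 4) → 3 H
  atom 16: C, bond orders sum to 3 (valence 4) → 1 H
  atom 17: C, bond orders sum to 1 (valence 4) → 3 H
  atom 18: C, bond orders sum to 4 (valence 4) → 0 H
  atom 19: O, bond orders sum to 2 (valence 2) → 0 H
  atom 20: O, bond orders sum to 2 (valence 2) → 0 H
  atom 21: C, bond orders sum to 1 (valence 4) → 3 H
Totals → C:13, H:21, F:1, I:1, N:1, O:5.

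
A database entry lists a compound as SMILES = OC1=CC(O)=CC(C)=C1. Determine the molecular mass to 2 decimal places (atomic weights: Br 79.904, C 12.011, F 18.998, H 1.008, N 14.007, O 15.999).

First, the molecular formula is C7H8O2 (counting implicit H from valence).
  C: 7 × 12.011 = 84.077
  H: 8 × 1.008 = 8.064
  O: 2 × 15.999 = 31.998
Sum: 7×12.011 + 8×1.008 + 2×15.999 = 124.139 → 124.14 g/mol.

124.14 g/mol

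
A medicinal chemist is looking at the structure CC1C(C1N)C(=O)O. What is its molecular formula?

Walk through each heavy atom and fill implicit hydrogens from standard valence (C 4, N 3, O 2, S 2, halogen 1):
  atom 1: C, bond orders sum to 1 (valence 4) → 3 H
  atom 2: C, bond orders sum to 3 (valence 4) → 1 H
  atom 3: C, bond orders sum to 3 (valence 4) → 1 H
  atom 4: C, bond orders sum to 3 (valence 4) → 1 H
  atom 5: N, bond orders sum to 1 (valence 3) → 2 H
  atom 6: C, bond orders sum to 4 (valence 4) → 0 H
  atom 7: O, bond orders sum to 2 (valence 2) → 0 H
  atom 8: O, bond orders sum to 1 (valence 2) → 1 H
Totals → C:5, H:9, N:1, O:2.

C5H9NO2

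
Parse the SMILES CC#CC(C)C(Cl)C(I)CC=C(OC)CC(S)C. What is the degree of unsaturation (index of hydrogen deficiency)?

Degree of unsaturation = (number of rings) + (number of π bonds).
Ring closures in the SMILES: 0.
π bonds: 1 double bond (each 1 DoU), 1 triple bond (each 2 DoU) → 3 DoU from unsaturation.
Total DoU = 0 + 3 = 3.

3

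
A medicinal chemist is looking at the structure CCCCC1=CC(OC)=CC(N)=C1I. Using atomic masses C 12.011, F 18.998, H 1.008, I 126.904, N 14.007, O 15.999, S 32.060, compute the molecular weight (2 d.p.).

305.16 g/mol

First, the molecular formula is C11H16INO (counting implicit H from valence).
  C: 11 × 12.011 = 132.121
  H: 16 × 1.008 = 16.128
  I: 1 × 126.904 = 126.904
  N: 1 × 14.007 = 14.007
  O: 1 × 15.999 = 15.999
Sum: 11×12.011 + 16×1.008 + 1×126.904 + 1×14.007 + 1×15.999 = 305.159 → 305.16 g/mol.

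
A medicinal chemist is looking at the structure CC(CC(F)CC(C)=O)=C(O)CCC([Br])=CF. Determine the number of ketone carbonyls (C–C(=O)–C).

1

The ketone motif appears at heavy-atom position 7 in the SMILES.
Other groups present: 2 alkene, 1 hydroxyl.
Ketone count: 1.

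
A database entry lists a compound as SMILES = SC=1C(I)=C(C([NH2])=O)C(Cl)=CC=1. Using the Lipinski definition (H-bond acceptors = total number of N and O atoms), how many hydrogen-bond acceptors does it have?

N atoms: 1; O atoms: 1.
Lipinski HBA = 1 + 1 = 2.

2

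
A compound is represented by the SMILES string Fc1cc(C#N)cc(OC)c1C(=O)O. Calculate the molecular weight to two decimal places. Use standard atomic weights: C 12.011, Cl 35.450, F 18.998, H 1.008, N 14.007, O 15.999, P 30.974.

195.15 g/mol

First, the molecular formula is C9H6FNO3 (counting implicit H from valence).
  C: 9 × 12.011 = 108.099
  F: 1 × 18.998 = 18.998
  H: 6 × 1.008 = 6.048
  N: 1 × 14.007 = 14.007
  O: 3 × 15.999 = 47.997
Sum: 9×12.011 + 1×18.998 + 6×1.008 + 1×14.007 + 3×15.999 = 195.149 → 195.15 g/mol.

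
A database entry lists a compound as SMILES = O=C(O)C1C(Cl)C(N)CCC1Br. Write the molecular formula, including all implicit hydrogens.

C7H11BrClNO2

Walk through each heavy atom and fill implicit hydrogens from standard valence (C 4, N 3, O 2, S 2, halogen 1):
  atom 1: O, bond orders sum to 2 (valence 2) → 0 H
  atom 2: C, bond orders sum to 4 (valence 4) → 0 H
  atom 3: O, bond orders sum to 1 (valence 2) → 1 H
  atom 4: C, bond orders sum to 3 (valence 4) → 1 H
  atom 5: C, bond orders sum to 3 (valence 4) → 1 H
  atom 6: Cl (halogen, monovalent) → 0 H
  atom 7: C, bond orders sum to 3 (valence 4) → 1 H
  atom 8: N, bond orders sum to 1 (valence 3) → 2 H
  atom 9: C, bond orders sum to 2 (valence 4) → 2 H
  atom 10: C, bond orders sum to 2 (valence 4) → 2 H
  atom 11: C, bond orders sum to 3 (valence 4) → 1 H
  atom 12: Br (halogen, monovalent) → 0 H
Totals → C:7, H:11, Br:1, Cl:1, N:1, O:2.
In Hill order: C7H11BrClNO2.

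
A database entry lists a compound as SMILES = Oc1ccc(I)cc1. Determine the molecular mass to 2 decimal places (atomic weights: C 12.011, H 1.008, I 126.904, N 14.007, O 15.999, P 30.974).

First, the molecular formula is C6H5IO (counting implicit H from valence).
  C: 6 × 12.011 = 72.066
  H: 5 × 1.008 = 5.040
  I: 1 × 126.904 = 126.904
  O: 1 × 15.999 = 15.999
Sum: 6×12.011 + 5×1.008 + 1×126.904 + 1×15.999 = 220.009 → 220.01 g/mol.

220.01 g/mol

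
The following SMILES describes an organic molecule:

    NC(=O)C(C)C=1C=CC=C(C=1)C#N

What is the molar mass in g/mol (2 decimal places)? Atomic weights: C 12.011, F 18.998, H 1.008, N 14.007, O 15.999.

174.20 g/mol

First, the molecular formula is C10H10N2O (counting implicit H from valence).
  C: 10 × 12.011 = 120.110
  H: 10 × 1.008 = 10.080
  N: 2 × 14.007 = 28.014
  O: 1 × 15.999 = 15.999
Sum: 10×12.011 + 10×1.008 + 2×14.007 + 1×15.999 = 174.203 → 174.20 g/mol.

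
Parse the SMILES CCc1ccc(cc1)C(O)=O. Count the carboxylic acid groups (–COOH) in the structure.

The carboxylic acid motif appears at heavy-atom position 9 in the SMILES.
Carboxylic acid count: 1.

1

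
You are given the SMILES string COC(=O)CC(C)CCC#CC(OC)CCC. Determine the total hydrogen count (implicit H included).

24

Walk through each heavy atom and fill implicit hydrogens from standard valence (C 4, N 3, O 2, S 2, halogen 1):
  atom 1: C, bond orders sum to 1 (valence 4) → 3 H
  atom 2: O, bond orders sum to 2 (valence 2) → 0 H
  atom 3: C, bond orders sum to 4 (valence 4) → 0 H
  atom 4: O, bond orders sum to 2 (valence 2) → 0 H
  atom 5: C, bond orders sum to 2 (valence 4) → 2 H
  atom 6: C, bond orders sum to 3 (valence 4) → 1 H
  atom 7: C, bond orders sum to 1 (valence 4) → 3 H
  atom 8: C, bond orders sum to 2 (valence 4) → 2 H
  atom 9: C, bond orders sum to 2 (valence 4) → 2 H
  atom 10: C, bond orders sum to 4 (valence 4) → 0 H
  atom 11: C, bond orders sum to 4 (valence 4) → 0 H
  atom 12: C, bond orders sum to 3 (valence 4) → 1 H
  atom 13: O, bond orders sum to 2 (valence 2) → 0 H
  atom 14: C, bond orders sum to 1 (valence 4) → 3 H
  atom 15: C, bond orders sum to 2 (valence 4) → 2 H
  atom 16: C, bond orders sum to 2 (valence 4) → 2 H
  atom 17: C, bond orders sum to 1 (valence 4) → 3 H
Total hydrogens: 24.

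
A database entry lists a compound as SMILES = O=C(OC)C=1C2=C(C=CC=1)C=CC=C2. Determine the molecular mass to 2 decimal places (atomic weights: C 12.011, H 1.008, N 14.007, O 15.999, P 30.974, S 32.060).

First, the molecular formula is C12H10O2 (counting implicit H from valence).
  C: 12 × 12.011 = 144.132
  H: 10 × 1.008 = 10.080
  O: 2 × 15.999 = 31.998
Sum: 12×12.011 + 10×1.008 + 2×15.999 = 186.210 → 186.21 g/mol.

186.21 g/mol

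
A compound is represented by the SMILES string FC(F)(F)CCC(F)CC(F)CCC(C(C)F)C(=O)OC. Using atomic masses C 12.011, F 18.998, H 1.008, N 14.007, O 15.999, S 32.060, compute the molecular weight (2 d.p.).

First, the molecular formula is C13H20F6O2 (counting implicit H from valence).
  C: 13 × 12.011 = 156.143
  F: 6 × 18.998 = 113.988
  H: 20 × 1.008 = 20.160
  O: 2 × 15.999 = 31.998
Sum: 13×12.011 + 6×18.998 + 20×1.008 + 2×15.999 = 322.289 → 322.29 g/mol.

322.29 g/mol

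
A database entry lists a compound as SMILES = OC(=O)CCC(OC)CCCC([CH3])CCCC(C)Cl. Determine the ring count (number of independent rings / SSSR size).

0

In SMILES, each pair of matching ring-closure digits denotes one ring-closing bond; the number of such bonds equals the number of independent rings.
Ring-closure bonds here: 0.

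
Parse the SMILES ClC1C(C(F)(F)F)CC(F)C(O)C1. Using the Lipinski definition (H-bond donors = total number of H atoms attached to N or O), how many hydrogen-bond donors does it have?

1

Donors: find every N or O and count the H atoms it carries.
  atom 12 (O): bond orders sum to 1 → 1 H
Lipinski HBD = 1.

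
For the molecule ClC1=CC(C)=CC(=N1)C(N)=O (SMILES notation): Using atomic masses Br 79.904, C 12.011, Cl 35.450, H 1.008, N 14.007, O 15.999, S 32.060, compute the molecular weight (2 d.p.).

First, the molecular formula is C7H7ClN2O (counting implicit H from valence).
  C: 7 × 12.011 = 84.077
  Cl: 1 × 35.450 = 35.450
  H: 7 × 1.008 = 7.056
  N: 2 × 14.007 = 28.014
  O: 1 × 15.999 = 15.999
Sum: 7×12.011 + 1×35.450 + 7×1.008 + 2×14.007 + 1×15.999 = 170.596 → 170.60 g/mol.

170.60 g/mol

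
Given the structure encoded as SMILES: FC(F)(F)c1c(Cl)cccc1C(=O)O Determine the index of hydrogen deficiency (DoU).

Molecular formula: C8H4ClF3O2.
DoU = (2C + 2 + N − H − X) / 2, where X is the halogen count and O/S are ignored.
    = (2·8 + 2 + 0 − 4 − 4) / 2 = 10 / 2 = 5.

5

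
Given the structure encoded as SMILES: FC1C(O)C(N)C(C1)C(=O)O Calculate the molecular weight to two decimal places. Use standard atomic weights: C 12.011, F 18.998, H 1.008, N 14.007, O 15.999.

163.15 g/mol

First, the molecular formula is C6H10FNO3 (counting implicit H from valence).
  C: 6 × 12.011 = 72.066
  F: 1 × 18.998 = 18.998
  H: 10 × 1.008 = 10.080
  N: 1 × 14.007 = 14.007
  O: 3 × 15.999 = 47.997
Sum: 6×12.011 + 1×18.998 + 10×1.008 + 1×14.007 + 3×15.999 = 163.148 → 163.15 g/mol.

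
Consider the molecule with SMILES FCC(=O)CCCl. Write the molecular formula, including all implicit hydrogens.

C4H6ClFO

Walk through each heavy atom and fill implicit hydrogens from standard valence (C 4, N 3, O 2, S 2, halogen 1):
  atom 1: F (halogen, monovalent) → 0 H
  atom 2: C, bond orders sum to 2 (valence 4) → 2 H
  atom 3: C, bond orders sum to 4 (valence 4) → 0 H
  atom 4: O, bond orders sum to 2 (valence 2) → 0 H
  atom 5: C, bond orders sum to 2 (valence 4) → 2 H
  atom 6: C, bond orders sum to 2 (valence 4) → 2 H
  atom 7: Cl (halogen, monovalent) → 0 H
Totals → C:4, H:6, Cl:1, F:1, O:1.
In Hill order: C4H6ClFO.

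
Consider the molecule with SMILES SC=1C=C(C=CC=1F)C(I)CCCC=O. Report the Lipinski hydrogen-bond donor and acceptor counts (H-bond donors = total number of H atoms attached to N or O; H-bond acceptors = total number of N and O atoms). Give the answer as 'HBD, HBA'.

0, 1

Donors: find every N or O and count the H atoms it carries.
  atom 15 (O): bond orders sum to 2 → 0 H
Lipinski HBD = 0.
Acceptors: N atoms = 0, O atoms = 1 → HBA = 1.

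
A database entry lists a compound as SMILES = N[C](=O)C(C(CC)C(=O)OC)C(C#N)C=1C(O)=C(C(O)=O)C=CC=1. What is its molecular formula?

C16H18N2O6

Walk through each heavy atom and fill implicit hydrogens from standard valence (C 4, N 3, O 2, S 2, halogen 1):
  atom 1: N, bond orders sum to 1 (valence 3) → 2 H
  atom 2: C with explicit H count 0
  atom 3: O, bond orders sum to 2 (valence 2) → 0 H
  atom 4: C, bond orders sum to 3 (valence 4) → 1 H
  atom 5: C, bond orders sum to 3 (valence 4) → 1 H
  atom 6: C, bond orders sum to 2 (valence 4) → 2 H
  atom 7: C, bond orders sum to 1 (valence 4) → 3 H
  atom 8: C, bond orders sum to 4 (valence 4) → 0 H
  atom 9: O, bond orders sum to 2 (valence 2) → 0 H
  atom 10: O, bond orders sum to 2 (valence 2) → 0 H
  atom 11: C, bond orders sum to 1 (valence 4) → 3 H
  atom 12: C, bond orders sum to 3 (valence 4) → 1 H
  atom 13: C, bond orders sum to 4 (valence 4) → 0 H
  atom 14: N, bond orders sum to 3 (valence 3) → 0 H
  atom 15: C, bond orders sum to 4 (valence 4) → 0 H
  atom 16: C, bond orders sum to 4 (valence 4) → 0 H
  atom 17: O, bond orders sum to 1 (valence 2) → 1 H
  atom 18: C, bond orders sum to 4 (valence 4) → 0 H
  atom 19: C, bond orders sum to 4 (valence 4) → 0 H
  atom 20: O, bond orders sum to 1 (valence 2) → 1 H
  atom 21: O, bond orders sum to 2 (valence 2) → 0 H
  atom 22: C, bond orders sum to 3 (valence 4) → 1 H
  atom 23: C, bond orders sum to 3 (valence 4) → 1 H
  atom 24: C, bond orders sum to 3 (valence 4) → 1 H
Totals → C:16, H:18, N:2, O:6.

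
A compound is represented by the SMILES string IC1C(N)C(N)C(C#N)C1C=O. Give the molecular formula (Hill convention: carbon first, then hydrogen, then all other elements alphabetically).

C7H10IN3O

Walk through each heavy atom and fill implicit hydrogens from standard valence (C 4, N 3, O 2, S 2, halogen 1):
  atom 1: I (halogen, monovalent) → 0 H
  atom 2: C, bond orders sum to 3 (valence 4) → 1 H
  atom 3: C, bond orders sum to 3 (valence 4) → 1 H
  atom 4: N, bond orders sum to 1 (valence 3) → 2 H
  atom 5: C, bond orders sum to 3 (valence 4) → 1 H
  atom 6: N, bond orders sum to 1 (valence 3) → 2 H
  atom 7: C, bond orders sum to 3 (valence 4) → 1 H
  atom 8: C, bond orders sum to 4 (valence 4) → 0 H
  atom 9: N, bond orders sum to 3 (valence 3) → 0 H
  atom 10: C, bond orders sum to 3 (valence 4) → 1 H
  atom 11: C, bond orders sum to 3 (valence 4) → 1 H
  atom 12: O, bond orders sum to 2 (valence 2) → 0 H
Totals → C:7, H:10, I:1, N:3, O:1.
In Hill order: C7H10IN3O.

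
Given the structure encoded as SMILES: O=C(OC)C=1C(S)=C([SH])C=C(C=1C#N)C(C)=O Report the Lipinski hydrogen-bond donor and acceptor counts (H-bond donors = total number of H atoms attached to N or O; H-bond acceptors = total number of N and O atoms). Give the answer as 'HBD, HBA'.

0, 4

Donors: find every N or O and count the H atoms it carries.
  atom 1 (O): bond orders sum to 2 → 0 H
  atom 3 (O): bond orders sum to 2 → 0 H
  atom 14 (N): bond orders sum to 3 → 0 H
  atom 17 (O): bond orders sum to 2 → 0 H
Lipinski HBD = 0.
Acceptors: N atoms = 1, O atoms = 3 → HBA = 4.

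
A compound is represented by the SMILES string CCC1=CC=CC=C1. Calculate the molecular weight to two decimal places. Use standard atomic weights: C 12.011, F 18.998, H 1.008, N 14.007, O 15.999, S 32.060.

First, the molecular formula is C8H10 (counting implicit H from valence).
  C: 8 × 12.011 = 96.088
  H: 10 × 1.008 = 10.080
Sum: 8×12.011 + 10×1.008 = 106.168 → 106.17 g/mol.

106.17 g/mol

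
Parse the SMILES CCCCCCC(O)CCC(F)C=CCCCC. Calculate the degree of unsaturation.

1

Molecular formula: C16H31FO.
DoU = (2C + 2 + N − H − X) / 2, where X is the halogen count and O/S are ignored.
    = (2·16 + 2 + 0 − 31 − 1) / 2 = 2 / 2 = 1.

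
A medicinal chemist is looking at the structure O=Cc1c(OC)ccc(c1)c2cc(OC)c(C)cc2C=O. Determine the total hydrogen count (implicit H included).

16

Walk through each heavy atom and fill implicit hydrogens from standard valence (C 4, N 3, O 2, S 2, halogen 1); for lowercase aromatic atoms, an aromatic c carries 1 H when it has two neighbours and 0 H with three, and aromatic n carries 0 H:
  atom 1: O, bond orders sum to 2 (valence 2) → 0 H
  atom 2: C, bond orders sum to 3 (valence 4) → 1 H
  atom 3: aromatic c, 3 neighbours → 0 H
  atom 4: aromatic c, 3 neighbours → 0 H
  atom 5: O, bond orders sum to 2 (valence 2) → 0 H
  atom 6: C, bond orders sum to 1 (valence 4) → 3 H
  atom 7: aromatic c, 2 neighbours → 1 H
  atom 8: aromatic c, 2 neighbours → 1 H
  atom 9: aromatic c, 3 neighbours → 0 H
  atom 10: aromatic c, 2 neighbours → 1 H
  atom 11: aromatic c, 3 neighbours → 0 H
  atom 12: aromatic c, 2 neighbours → 1 H
  atom 13: aromatic c, 3 neighbours → 0 H
  atom 14: O, bond orders sum to 2 (valence 2) → 0 H
  atom 15: C, bond orders sum to 1 (valence 4) → 3 H
  atom 16: aromatic c, 3 neighbours → 0 H
  atom 17: C, bond orders sum to 1 (valence 4) → 3 H
  atom 18: aromatic c, 2 neighbours → 1 H
  atom 19: aromatic c, 3 neighbours → 0 H
  atom 20: C, bond orders sum to 3 (valence 4) → 1 H
  atom 21: O, bond orders sum to 2 (valence 2) → 0 H
Total hydrogens: 16.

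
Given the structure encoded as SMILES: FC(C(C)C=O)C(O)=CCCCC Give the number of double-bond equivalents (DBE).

2

Molecular formula: C10H17FO2.
DoU = (2C + 2 + N − H − X) / 2, where X is the halogen count and O/S are ignored.
    = (2·10 + 2 + 0 − 17 − 1) / 2 = 4 / 2 = 2.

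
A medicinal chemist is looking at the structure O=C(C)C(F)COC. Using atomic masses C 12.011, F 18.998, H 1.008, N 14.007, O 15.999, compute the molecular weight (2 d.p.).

120.12 g/mol

First, the molecular formula is C5H9FO2 (counting implicit H from valence).
  C: 5 × 12.011 = 60.055
  F: 1 × 18.998 = 18.998
  H: 9 × 1.008 = 9.072
  O: 2 × 15.999 = 31.998
Sum: 5×12.011 + 1×18.998 + 9×1.008 + 2×15.999 = 120.123 → 120.12 g/mol.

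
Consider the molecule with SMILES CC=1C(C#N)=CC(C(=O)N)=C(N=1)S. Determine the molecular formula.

C8H7N3OS

Walk through each heavy atom and fill implicit hydrogens from standard valence (C 4, N 3, O 2, S 2, halogen 1):
  atom 1: C, bond orders sum to 1 (valence 4) → 3 H
  atom 2: C, bond orders sum to 4 (valence 4) → 0 H
  atom 3: C, bond orders sum to 4 (valence 4) → 0 H
  atom 4: C, bond orders sum to 4 (valence 4) → 0 H
  atom 5: N, bond orders sum to 3 (valence 3) → 0 H
  atom 6: C, bond orders sum to 3 (valence 4) → 1 H
  atom 7: C, bond orders sum to 4 (valence 4) → 0 H
  atom 8: C, bond orders sum to 4 (valence 4) → 0 H
  atom 9: O, bond orders sum to 2 (valence 2) → 0 H
  atom 10: N, bond orders sum to 1 (valence 3) → 2 H
  atom 11: C, bond orders sum to 4 (valence 4) → 0 H
  atom 12: N, bond orders sum to 3 (valence 3) → 0 H
  atom 13: S, bond orders sum to 1 (valence 2) → 1 H
Totals → C:8, H:7, N:3, O:1, S:1.
In Hill order: C8H7N3OS.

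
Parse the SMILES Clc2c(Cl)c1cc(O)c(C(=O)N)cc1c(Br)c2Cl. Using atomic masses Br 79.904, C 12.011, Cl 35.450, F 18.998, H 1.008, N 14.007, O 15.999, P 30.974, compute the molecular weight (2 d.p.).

369.42 g/mol

First, the molecular formula is C11H5BrCl3NO2 (counting implicit H from valence).
  Br: 1 × 79.904 = 79.904
  C: 11 × 12.011 = 132.121
  Cl: 3 × 35.450 = 106.350
  H: 5 × 1.008 = 5.040
  N: 1 × 14.007 = 14.007
  O: 2 × 15.999 = 31.998
Sum: 1×79.904 + 11×12.011 + 3×35.450 + 5×1.008 + 1×14.007 + 2×15.999 = 369.420 → 369.42 g/mol.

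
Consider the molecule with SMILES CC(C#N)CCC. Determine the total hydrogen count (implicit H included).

11

Walk through each heavy atom and fill implicit hydrogens from standard valence (C 4, N 3, O 2, S 2, halogen 1):
  atom 1: C, bond orders sum to 1 (valence 4) → 3 H
  atom 2: C, bond orders sum to 3 (valence 4) → 1 H
  atom 3: C, bond orders sum to 4 (valence 4) → 0 H
  atom 4: N, bond orders sum to 3 (valence 3) → 0 H
  atom 5: C, bond orders sum to 2 (valence 4) → 2 H
  atom 6: C, bond orders sum to 2 (valence 4) → 2 H
  atom 7: C, bond orders sum to 1 (valence 4) → 3 H
Total hydrogens: 11.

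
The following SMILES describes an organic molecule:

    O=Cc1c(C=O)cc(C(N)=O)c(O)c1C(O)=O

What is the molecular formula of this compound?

Walk through each heavy atom and fill implicit hydrogens from standard valence (C 4, N 3, O 2, S 2, halogen 1); for lowercase aromatic atoms, an aromatic c carries 1 H when it has two neighbours and 0 H with three, and aromatic n carries 0 H:
  atom 1: O, bond orders sum to 2 (valence 2) → 0 H
  atom 2: C, bond orders sum to 3 (valence 4) → 1 H
  atom 3: aromatic c, 3 neighbours → 0 H
  atom 4: aromatic c, 3 neighbours → 0 H
  atom 5: C, bond orders sum to 3 (valence 4) → 1 H
  atom 6: O, bond orders sum to 2 (valence 2) → 0 H
  atom 7: aromatic c, 2 neighbours → 1 H
  atom 8: aromatic c, 3 neighbours → 0 H
  atom 9: C, bond orders sum to 4 (valence 4) → 0 H
  atom 10: N, bond orders sum to 1 (valence 3) → 2 H
  atom 11: O, bond orders sum to 2 (valence 2) → 0 H
  atom 12: aromatic c, 3 neighbours → 0 H
  atom 13: O, bond orders sum to 1 (valence 2) → 1 H
  atom 14: aromatic c, 3 neighbours → 0 H
  atom 15: C, bond orders sum to 4 (valence 4) → 0 H
  atom 16: O, bond orders sum to 1 (valence 2) → 1 H
  atom 17: O, bond orders sum to 2 (valence 2) → 0 H
Totals → C:10, H:7, N:1, O:6.

C10H7NO6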